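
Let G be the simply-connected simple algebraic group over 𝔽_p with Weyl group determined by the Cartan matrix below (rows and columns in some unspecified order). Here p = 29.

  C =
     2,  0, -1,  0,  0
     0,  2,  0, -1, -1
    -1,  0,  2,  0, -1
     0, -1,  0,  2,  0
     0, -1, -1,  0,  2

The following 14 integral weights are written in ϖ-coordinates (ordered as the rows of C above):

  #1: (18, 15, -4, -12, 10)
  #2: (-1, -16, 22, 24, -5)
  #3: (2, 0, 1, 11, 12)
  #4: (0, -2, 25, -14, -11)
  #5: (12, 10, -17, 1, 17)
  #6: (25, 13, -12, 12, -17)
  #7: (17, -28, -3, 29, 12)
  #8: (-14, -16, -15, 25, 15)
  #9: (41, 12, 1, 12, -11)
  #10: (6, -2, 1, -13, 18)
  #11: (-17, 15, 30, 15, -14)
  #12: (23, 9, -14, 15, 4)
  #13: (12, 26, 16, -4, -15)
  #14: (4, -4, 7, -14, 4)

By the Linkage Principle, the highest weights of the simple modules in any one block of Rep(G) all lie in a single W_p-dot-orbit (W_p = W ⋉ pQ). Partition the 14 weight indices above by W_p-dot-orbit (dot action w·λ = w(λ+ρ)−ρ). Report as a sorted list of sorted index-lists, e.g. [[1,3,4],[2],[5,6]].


C ↔ A_5 under row/col permutation; |W(A_5)| = 720.

Alcove-folded reps (p=29, 14 weights, presented ϖ-order):

  λ_1+ρ ↦ (2, 2, 3, 3, 8) · λ_2+ρ ↦ (0, 4, 4, 6, 15) · λ_3+ρ ↦ (1, 1, 2, 10, 13) · λ_4+ρ ↦ (1, 1, 2, 10, 13) · λ_5+ρ ↦ (1, 11, 13, 0, 2) · λ_6+ρ ↦ (1, 11, 13, 0, 2) · λ_7+ρ ↦ (1, 11, 13, 0, 2) · λ_8+ρ ↦ (1, 11, 13, 0, 2) · λ_9+ρ ↦ (2, 2, 3, 3, 8) · λ_10+ρ ↦ (7, 12, 2, 1, 6) · λ_11+ρ ↦ (2, 2, 3, 3, 8) · λ_12+ρ ↦ (2, 2, 3, 3, 8) · λ_13+ρ ↦ (1, 1, 2, 10, 13) · λ_14+ρ ↦ (2, 2, 3, 3, 8)

These 14 weights hit 5 W_29-dot-orbits; sizes (5, 1, 3, 4, 1):

[[1, 9, 11, 12, 14], [2], [3, 4, 13], [5, 6, 7, 8], [10]]


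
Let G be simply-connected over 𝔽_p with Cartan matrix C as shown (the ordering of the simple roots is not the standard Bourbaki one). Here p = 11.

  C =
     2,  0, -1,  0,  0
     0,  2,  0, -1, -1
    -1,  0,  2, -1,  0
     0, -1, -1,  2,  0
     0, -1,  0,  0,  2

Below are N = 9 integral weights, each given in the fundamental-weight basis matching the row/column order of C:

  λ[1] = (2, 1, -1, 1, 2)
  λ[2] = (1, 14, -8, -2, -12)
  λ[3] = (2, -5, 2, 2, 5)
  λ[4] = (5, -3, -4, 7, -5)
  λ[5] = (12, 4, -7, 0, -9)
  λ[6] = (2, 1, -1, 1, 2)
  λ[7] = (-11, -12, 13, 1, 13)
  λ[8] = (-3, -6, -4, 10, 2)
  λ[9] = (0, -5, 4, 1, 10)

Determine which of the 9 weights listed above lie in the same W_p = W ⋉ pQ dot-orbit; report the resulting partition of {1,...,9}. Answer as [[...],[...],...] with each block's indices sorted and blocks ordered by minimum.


Cartan matrix: type A_5 (|W|=720); un-permuting the 5 rows.

W_11-reps of the 9 weights in Ā_11 (same 5-coord order as C):

  λ_1 → (3, 2, 0, 2, 3)
  λ_2 → (3, 2, 0, 2, 3)
  λ_3 → (3, 3, 2, 1, 2)
  λ_4 → (3, 3, 2, 1, 2)
  λ_5 → (3, 3, 2, 1, 2)
  λ_6 → (3, 2, 0, 2, 3)
  λ_7 → (3, 3, 2, 1, 2)
  λ_8 → (3, 3, 2, 1, 2)
  λ_9 → (3, 2, 0, 2, 3)

The 9 indices split into 2 linkage classes (same alcove rep ⇔ same W_11-dot-orbit):

[[1, 2, 6, 9], [3, 4, 5, 7, 8]]


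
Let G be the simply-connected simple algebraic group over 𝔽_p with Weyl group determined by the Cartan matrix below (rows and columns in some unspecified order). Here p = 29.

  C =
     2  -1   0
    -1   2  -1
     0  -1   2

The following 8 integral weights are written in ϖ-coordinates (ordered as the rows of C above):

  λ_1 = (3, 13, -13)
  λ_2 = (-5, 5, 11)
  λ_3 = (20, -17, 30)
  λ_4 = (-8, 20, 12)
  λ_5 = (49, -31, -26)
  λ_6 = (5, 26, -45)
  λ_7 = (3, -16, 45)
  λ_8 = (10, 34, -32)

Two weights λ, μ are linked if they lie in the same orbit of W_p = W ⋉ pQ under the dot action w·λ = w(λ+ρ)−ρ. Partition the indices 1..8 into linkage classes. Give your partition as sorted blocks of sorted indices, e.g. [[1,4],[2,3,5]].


Dynkin diagram of C (from the 4 off-diagonal −1 entries): A_3.

Folding the 8 weights λ_j+ρ into Ā_29 (reps in the given 3-coord order):

  λ_1 → (4, 2, 12)
  λ_2 → (4, 2, 12)
  λ_3 → (2, 14, 8)
  λ_4 → (2, 14, 8)
  λ_5 → (20, 1, 3)
  λ_6 → (4, 2, 12)
  λ_7 → (4, 2, 12)
  λ_8 → (4, 2, 12)

3 distinct reps among the 8 weights ⇒ 3 W_29-linkage classes:

[[1, 2, 6, 7, 8], [3, 4], [5]]


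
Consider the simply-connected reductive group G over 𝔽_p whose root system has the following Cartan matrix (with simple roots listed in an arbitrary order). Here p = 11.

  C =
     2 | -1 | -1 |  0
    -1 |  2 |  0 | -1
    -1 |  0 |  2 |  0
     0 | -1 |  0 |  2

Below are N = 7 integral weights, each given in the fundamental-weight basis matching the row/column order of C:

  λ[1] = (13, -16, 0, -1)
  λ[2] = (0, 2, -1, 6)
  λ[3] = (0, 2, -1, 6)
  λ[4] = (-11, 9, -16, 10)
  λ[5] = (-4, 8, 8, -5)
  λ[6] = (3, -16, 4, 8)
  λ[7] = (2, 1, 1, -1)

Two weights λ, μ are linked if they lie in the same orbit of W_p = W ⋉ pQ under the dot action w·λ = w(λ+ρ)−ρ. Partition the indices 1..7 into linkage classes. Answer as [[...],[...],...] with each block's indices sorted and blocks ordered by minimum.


Type A_4, rank 4, |W|=120; reorder rows/cols to standard.

λ_j+ρ reflected into Ā_11 (⟨·,θ^∨⟩≤11); 4-tuples as given:

  [1] (1, 3, 0, 7)
  [2] (1, 3, 0, 7)
  [3] (1, 3, 0, 7)
  [4] (1, 3, 0, 7)
  [5] (3, 2, 2, 0)
  [6] (3, 2, 2, 0)
  [7] (3, 2, 2, 0)

Grouping the 7 weights by Ā_11-representative: 2 linkage classes.

[[1, 2, 3, 4], [5, 6, 7]]


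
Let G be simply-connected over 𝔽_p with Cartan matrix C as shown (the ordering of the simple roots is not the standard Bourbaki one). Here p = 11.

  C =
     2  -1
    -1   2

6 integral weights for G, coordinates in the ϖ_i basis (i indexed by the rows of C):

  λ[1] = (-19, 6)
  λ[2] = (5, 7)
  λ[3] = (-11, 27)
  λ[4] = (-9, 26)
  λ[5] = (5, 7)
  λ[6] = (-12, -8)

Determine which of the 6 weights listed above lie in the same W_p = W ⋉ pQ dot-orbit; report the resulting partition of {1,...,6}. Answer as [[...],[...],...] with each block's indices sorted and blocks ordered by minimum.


Cartan matrix: type A_2 (|W|=6); un-permuting the 2 rows.

Each λ_j+ρ reduced to Ā_11; 2-tuples below use C's row order:

  [1] (0, 4) · [2] (3, 5) · [3] (1, 6) · [4] (3, 5) · [5] (3, 5) · [6] (0, 4)

Partition of {1..6} into 3 W_11-dot-orbits:

[[1, 6], [2, 4, 5], [3]]


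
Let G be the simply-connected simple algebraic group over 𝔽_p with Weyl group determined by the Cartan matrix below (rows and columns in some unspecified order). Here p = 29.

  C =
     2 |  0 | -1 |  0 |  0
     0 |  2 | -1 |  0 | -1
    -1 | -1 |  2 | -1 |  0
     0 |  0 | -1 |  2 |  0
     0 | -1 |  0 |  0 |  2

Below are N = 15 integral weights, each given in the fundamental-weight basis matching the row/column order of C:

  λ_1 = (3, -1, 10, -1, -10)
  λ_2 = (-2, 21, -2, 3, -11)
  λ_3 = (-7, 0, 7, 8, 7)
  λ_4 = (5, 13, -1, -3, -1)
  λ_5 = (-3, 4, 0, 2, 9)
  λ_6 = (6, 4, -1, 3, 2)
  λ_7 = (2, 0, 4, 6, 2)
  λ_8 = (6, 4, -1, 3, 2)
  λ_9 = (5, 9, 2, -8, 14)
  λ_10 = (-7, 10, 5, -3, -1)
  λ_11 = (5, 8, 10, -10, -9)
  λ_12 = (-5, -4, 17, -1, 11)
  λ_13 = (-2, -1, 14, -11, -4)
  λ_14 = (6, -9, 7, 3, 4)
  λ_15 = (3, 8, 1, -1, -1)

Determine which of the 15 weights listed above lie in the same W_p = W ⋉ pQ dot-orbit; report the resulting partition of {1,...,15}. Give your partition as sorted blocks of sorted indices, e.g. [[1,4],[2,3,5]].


Cartan matrix: type D_5 (|W|=1920); un-permuting the 5 rows.

Ā_29 reps of the 15 weights (D_5, coords as presented):

  λ_1 → (4, 9, 2, 0, 0)
  λ_2 → (1, 4, 1, 2, 10)
  λ_3 → (6, 1, 2, 9, 8)
  λ_4 → (4, 9, 2, 0, 0)
  λ_5 → (1, 4, 1, 2, 10)
  λ_6 → (7, 5, 0, 4, 3)
  λ_7 → (3, 1, 5, 7, 3)
  λ_8 → (7, 5, 0, 4, 3)
  λ_9 → (1, 4, 1, 2, 10)
  λ_10 → (4, 9, 2, 0, 0)
  λ_11 → (6, 1, 2, 9, 8)
  λ_12 → (4, 9, 2, 0, 0)
  λ_13 → (1, 3, 1, 10, 0)
  λ_14 → (7, 5, 0, 4, 3)
  λ_15 → (4, 9, 2, 0, 0)

Linkage partition of the 15 weights (6 classes, p=29):

[[1, 4, 10, 12, 15], [2, 5, 9], [3, 11], [6, 8, 14], [7], [13]]


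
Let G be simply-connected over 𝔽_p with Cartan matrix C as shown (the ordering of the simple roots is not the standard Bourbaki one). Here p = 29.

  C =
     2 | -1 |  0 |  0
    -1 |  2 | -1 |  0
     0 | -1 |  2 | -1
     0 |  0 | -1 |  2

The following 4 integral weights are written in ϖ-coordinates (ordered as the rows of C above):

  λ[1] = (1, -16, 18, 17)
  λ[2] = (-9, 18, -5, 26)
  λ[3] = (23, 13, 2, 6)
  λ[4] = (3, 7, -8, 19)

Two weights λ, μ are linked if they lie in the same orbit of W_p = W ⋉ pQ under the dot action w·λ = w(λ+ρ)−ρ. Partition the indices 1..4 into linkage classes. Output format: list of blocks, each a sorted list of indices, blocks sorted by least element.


Cartan matrix: type A_4 (|W|=120); un-permuting the 4 rows.

Alcove-folded reps (p=29, 4 weights, presented ϖ-order):

  λ_1+ρ ↦ (5, 2, 4, 10);  λ_2+ρ ↦ (5, 2, 4, 10);  λ_3+ρ ↦ (5, 5, 9, 3);  λ_4+ρ ↦ (4, 1, 7, 13)

3 distinct reps among the 4 weights ⇒ 3 W_29-linkage classes:

[[1, 2], [3], [4]]


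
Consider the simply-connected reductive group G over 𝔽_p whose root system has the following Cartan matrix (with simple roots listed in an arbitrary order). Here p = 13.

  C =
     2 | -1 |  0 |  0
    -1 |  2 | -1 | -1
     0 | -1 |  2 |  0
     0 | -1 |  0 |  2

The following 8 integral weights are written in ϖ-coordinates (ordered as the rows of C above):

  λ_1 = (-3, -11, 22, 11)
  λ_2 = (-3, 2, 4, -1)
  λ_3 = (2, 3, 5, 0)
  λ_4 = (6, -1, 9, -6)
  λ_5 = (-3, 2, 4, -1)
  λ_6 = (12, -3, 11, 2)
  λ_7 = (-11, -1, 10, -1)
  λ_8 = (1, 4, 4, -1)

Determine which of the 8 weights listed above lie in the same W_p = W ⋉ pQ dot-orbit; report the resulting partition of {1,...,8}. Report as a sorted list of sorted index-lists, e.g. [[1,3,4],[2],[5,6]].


Dynkin diagram of C (from the 6 off-diagonal −1 entries): D_4.

Alcove-folded reps (p=13, 8 weights, presented ϖ-order):

  λ_1 → (0, 0, 1, 10) · λ_2 → (2, 1, 5, 0) · λ_3 → (2, 1, 5, 0) · λ_4 → (2, 1, 5, 0) · λ_5 → (2, 1, 5, 0) · λ_6 → (0, 0, 1, 10) · λ_7 → (0, 0, 1, 10) · λ_8 → (2, 1, 5, 0)

These 8 weights hit 2 W_13-dot-orbits; sizes (3, 5):

[[1, 6, 7], [2, 3, 4, 5, 8]]


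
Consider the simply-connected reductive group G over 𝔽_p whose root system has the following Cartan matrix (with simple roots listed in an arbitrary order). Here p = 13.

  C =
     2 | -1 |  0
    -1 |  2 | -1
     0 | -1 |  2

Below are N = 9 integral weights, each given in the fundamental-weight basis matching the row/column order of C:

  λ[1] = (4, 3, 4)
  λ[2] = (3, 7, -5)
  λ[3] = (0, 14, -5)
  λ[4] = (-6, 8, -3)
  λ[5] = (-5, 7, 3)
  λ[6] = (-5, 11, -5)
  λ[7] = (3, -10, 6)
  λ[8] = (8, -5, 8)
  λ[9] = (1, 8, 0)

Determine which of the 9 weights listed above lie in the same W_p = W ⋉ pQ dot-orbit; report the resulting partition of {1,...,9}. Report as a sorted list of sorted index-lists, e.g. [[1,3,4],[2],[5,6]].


A_3 Cartan matrix, 3 simple roots permuted; ρ=(1,1,1).

Each λ_j+ρ reduced to Ā_13; 3-tuples below use C's row order:

  λ_1 → (4, 4, 4);  λ_2 → (4, 4, 4);  λ_3 → (2, 9, 1);  λ_4 → (5, 2, 2);  λ_5 → (4, 4, 4);  λ_6 → (4, 4, 4);  λ_7 → (5, 2, 2);  λ_8 → (4, 4, 4);  λ_9 → (2, 9, 1)

These 9 weights hit 3 W_13-dot-orbits; sizes (5, 2, 2):

[[1, 2, 5, 6, 8], [3, 9], [4, 7]]


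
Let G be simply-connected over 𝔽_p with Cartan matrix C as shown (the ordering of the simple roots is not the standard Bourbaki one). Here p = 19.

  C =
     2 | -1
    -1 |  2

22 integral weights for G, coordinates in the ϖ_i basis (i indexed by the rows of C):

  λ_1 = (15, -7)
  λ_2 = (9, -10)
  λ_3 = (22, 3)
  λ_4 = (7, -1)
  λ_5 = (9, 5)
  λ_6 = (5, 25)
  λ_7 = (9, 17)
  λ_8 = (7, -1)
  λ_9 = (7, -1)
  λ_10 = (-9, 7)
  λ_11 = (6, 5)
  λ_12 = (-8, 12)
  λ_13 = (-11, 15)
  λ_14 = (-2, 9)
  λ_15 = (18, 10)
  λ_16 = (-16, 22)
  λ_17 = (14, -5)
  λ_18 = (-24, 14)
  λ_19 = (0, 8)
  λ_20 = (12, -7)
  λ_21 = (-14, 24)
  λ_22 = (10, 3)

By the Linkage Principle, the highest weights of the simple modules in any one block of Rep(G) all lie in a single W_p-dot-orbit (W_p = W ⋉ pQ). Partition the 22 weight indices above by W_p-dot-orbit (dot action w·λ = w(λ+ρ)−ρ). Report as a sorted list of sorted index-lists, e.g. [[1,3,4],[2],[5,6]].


Type A_2, rank 2, |W|=6; reorder rows/cols to standard.

Ā_19 reps of the 22 weights (A_2, coords as presented):

  1: (10, 6);  2: (1, 9);  3: (11, 4);  4: (8, 0);  5: (10, 6);  6: (7, 6);  7: (1, 9);  8: (8, 0);  9: (8, 0);  10: (8, 0);  11: (7, 6);  12: (7, 6);  13: (10, 6);  14: (1, 9);  15: (8, 0);  16: (11, 4);  17: (11, 4);  18: (11, 4);  19: (1, 9);  20: (7, 6);  21: (7, 6);  22: (11, 4)

These 22 weights hit 5 W_19-dot-orbits; sizes (3, 4, 5, 5, 5):

[[1, 5, 13], [2, 7, 14, 19], [3, 16, 17, 18, 22], [4, 8, 9, 10, 15], [6, 11, 12, 20, 21]]


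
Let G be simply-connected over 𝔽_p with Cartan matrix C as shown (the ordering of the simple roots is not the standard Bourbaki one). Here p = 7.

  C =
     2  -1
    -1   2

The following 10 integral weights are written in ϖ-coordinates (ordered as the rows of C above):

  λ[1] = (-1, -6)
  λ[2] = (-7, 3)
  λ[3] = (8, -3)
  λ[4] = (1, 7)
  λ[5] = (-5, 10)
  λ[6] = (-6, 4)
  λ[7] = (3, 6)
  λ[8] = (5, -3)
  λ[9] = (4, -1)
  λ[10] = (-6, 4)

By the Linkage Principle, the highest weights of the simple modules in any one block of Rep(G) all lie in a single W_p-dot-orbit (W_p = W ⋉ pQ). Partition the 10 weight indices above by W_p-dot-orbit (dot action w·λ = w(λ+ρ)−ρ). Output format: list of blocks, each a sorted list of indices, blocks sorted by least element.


Cartan matrix: type A_2 (|W|=6); un-permuting the 2 rows.

Alcove-folded reps (p=7, 10 weights, presented ϖ-order):

  1: (5, 0)
  2: (4, 2)
  3: (5, 0)
  4: (1, 4)
  5: (0, 3)
  6: (5, 0)
  7: (0, 3)
  8: (4, 2)
  9: (5, 0)
  10: (5, 0)

Grouping the 10 weights by Ā_7-representative: 4 linkage classes.

[[1, 3, 6, 9, 10], [2, 8], [4], [5, 7]]


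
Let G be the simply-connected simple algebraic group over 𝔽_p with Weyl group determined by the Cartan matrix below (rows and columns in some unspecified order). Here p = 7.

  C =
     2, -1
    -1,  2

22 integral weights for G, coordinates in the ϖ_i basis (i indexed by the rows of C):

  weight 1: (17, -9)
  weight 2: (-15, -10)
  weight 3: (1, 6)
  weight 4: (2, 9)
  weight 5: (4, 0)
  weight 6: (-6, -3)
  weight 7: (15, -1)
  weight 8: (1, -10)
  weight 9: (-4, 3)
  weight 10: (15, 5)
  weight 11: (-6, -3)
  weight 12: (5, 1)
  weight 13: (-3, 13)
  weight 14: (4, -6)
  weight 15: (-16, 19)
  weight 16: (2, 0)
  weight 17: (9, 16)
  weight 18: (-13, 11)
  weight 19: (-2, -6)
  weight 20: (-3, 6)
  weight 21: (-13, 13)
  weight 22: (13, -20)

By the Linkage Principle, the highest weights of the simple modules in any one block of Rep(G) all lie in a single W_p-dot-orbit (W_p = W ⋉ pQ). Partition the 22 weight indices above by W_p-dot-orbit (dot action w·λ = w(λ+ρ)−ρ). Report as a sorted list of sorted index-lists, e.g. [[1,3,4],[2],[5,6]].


Root system A_2: the 2×2 matrix C matches after relabeling.

Alcove-folded reps (p=7, 22 weights, presented ϖ-order):

    λ_1+ρ ↦ (3, 1)
    λ_2+ρ ↦ (0, 5)
    λ_3+ρ ↦ (0, 5)
    λ_4+ρ ↦ (3, 1)
    λ_5+ρ ↦ (5, 1)
    λ_6+ρ ↦ (2, 5)
    λ_7+ρ ↦ (0, 5)
    λ_8+ρ ↦ (5, 0)
    λ_9+ρ ↦ (3, 1)
    λ_10+ρ ↦ (5, 1)
    λ_11+ρ ↦ (2, 5)
    λ_12+ρ ↦ (5, 1)
    λ_13+ρ ↦ (5, 0)
    λ_14+ρ ↦ (0, 5)
    λ_15+ρ ↦ (5, 1)
    λ_16+ρ ↦ (3, 1)
    λ_17+ρ ↦ (3, 1)
    λ_18+ρ ↦ (2, 5)
    λ_19+ρ ↦ (5, 1)
    λ_20+ρ ↦ (2, 5)
    λ_21+ρ ↦ (0, 5)
    λ_22+ρ ↦ (2, 5)

5 distinct reps among the 22 weights ⇒ 5 W_7-linkage classes:

[[1, 4, 9, 16, 17], [2, 3, 7, 14, 21], [5, 10, 12, 15, 19], [6, 11, 18, 20, 22], [8, 13]]


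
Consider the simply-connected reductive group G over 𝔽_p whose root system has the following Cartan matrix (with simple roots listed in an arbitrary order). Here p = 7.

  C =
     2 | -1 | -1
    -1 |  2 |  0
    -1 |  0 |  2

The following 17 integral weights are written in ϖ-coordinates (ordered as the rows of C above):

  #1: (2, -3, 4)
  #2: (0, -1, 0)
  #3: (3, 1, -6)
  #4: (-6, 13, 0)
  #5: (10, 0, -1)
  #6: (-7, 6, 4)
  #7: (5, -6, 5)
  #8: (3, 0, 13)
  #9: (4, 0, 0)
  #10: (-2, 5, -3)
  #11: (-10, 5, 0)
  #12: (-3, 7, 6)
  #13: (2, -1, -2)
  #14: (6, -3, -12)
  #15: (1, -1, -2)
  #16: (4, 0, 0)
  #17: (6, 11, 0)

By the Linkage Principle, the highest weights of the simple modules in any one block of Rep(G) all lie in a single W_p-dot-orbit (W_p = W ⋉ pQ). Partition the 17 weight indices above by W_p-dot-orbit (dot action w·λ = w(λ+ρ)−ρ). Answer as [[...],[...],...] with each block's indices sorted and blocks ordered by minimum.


Cartan matrix: type A_3 (|W|=24); un-permuting the 3 rows.

Folding the 17 weights λ_j+ρ into Ā_7 (reps in the given 3-coord order):

    [1] (1, 1, 4)
    [2] (1, 0, 1)
    [3] (1, 1, 4)
    [4] (2, 0, 1)
    [5] (2, 0, 1)
    [6] (5, 1, 1)
    [7] (1, 0, 1)
    [8] (2, 0, 1)
    [9] (5, 1, 1)
    [10] (2, 3, 1)
    [11] (1, 1, 4)
    [12] (1, 0, 1)
    [13] (2, 0, 1)
    [14] (2, 0, 1)
    [15] (1, 0, 1)
    [16] (5, 1, 1)
    [17] (1, 0, 1)

The 17 indices split into 5 linkage classes (same alcove rep ⇔ same W_7-dot-orbit):

[[1, 3, 11], [2, 7, 12, 15, 17], [4, 5, 8, 13, 14], [6, 9, 16], [10]]


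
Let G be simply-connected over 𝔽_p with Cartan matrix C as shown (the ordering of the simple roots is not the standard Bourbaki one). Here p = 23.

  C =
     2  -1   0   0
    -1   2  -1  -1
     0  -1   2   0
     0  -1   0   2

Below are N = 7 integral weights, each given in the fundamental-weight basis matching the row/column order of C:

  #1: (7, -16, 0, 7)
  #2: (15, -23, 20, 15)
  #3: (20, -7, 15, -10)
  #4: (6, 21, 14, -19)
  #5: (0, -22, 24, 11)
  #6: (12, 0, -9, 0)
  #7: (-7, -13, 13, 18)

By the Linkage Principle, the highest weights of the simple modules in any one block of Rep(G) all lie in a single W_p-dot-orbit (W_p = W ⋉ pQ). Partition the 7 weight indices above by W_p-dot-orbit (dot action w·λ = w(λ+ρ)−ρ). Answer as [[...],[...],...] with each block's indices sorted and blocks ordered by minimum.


Root system D_4: the 4×4 matrix C matches after relabeling.

Ā_23 reps of the 7 weights (D_4, coords as presented):

  λ_1+ρ ↦ (6, 1, 1, 6) · λ_2+ρ ↦ (6, 1, 1, 6) · λ_3+ρ ↦ (6, 1, 1, 6) · λ_4+ρ ↦ (12, 2, 4, 1) · λ_5+ρ ↦ (12, 2, 4, 1) · λ_6+ρ ↦ (6, 1, 1, 6) · λ_7+ρ ↦ (12, 2, 4, 1)

These 7 weights hit 2 W_23-dot-orbits; sizes (4, 3):

[[1, 2, 3, 6], [4, 5, 7]]


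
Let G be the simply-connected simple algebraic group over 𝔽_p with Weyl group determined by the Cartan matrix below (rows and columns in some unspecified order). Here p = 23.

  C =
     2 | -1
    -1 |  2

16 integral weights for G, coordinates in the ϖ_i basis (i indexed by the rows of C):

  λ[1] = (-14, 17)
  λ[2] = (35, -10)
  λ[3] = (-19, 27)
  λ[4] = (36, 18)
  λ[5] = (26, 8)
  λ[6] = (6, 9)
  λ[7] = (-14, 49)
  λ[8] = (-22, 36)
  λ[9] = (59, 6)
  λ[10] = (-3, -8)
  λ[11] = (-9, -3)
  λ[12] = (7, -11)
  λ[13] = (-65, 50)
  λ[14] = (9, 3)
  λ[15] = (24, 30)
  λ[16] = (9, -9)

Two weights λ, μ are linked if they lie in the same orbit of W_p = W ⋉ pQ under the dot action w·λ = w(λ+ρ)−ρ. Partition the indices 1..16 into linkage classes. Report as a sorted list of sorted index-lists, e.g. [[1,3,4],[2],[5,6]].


A_2 Cartan matrix, 2 simple roots permuted; ρ=(1,1).

Ā_23 reps of the 16 weights (A_2, coords as presented):

  [1] (13, 5) · [2] (10, 4) · [3] (13, 5) · [4] (10, 4) · [5] (10, 4) · [6] (7, 10) · [7] (10, 4) · [8] (7, 2) · [9] (7, 2) · [10] (7, 2) · [11] (2, 8) · [12] (2, 8) · [13] (13, 5) · [14] (10, 4) · [15] (2, 8) · [16] (2, 8)

5 distinct reps among the 16 weights ⇒ 5 W_23-linkage classes:

[[1, 3, 13], [2, 4, 5, 7, 14], [6], [8, 9, 10], [11, 12, 15, 16]]


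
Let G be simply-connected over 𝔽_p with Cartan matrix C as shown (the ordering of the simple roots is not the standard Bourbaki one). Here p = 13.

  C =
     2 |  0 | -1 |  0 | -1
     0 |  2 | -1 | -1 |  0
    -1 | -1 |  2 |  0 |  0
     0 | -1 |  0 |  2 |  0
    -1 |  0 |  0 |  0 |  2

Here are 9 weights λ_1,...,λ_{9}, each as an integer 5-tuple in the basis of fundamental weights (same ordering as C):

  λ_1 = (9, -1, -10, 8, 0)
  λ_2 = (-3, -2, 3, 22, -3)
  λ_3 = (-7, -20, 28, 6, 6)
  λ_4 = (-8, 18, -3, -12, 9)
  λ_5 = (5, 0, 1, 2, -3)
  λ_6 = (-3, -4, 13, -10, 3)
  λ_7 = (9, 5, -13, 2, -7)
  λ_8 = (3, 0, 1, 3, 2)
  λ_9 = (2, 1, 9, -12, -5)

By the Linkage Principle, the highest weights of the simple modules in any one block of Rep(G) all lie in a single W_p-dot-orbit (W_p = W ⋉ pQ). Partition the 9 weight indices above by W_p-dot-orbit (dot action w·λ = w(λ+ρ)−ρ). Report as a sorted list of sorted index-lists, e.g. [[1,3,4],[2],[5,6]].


C ↔ A_5 under row/col permutation; |W(A_5)| = 720.

Alcove-folded reps (p=13, 9 weights, presented ϖ-order):

    1: (1, 9, 0, 0, 1)
    2: (1, 9, 0, 0, 1)
    3: (4, 1, 2, 3, 2)
    4: (4, 1, 2, 3, 2)
    5: (4, 1, 2, 3, 2)
    6: (1, 9, 0, 0, 1)
    7: (4, 1, 2, 3, 2)
    8: (4, 1, 2, 3, 2)
    9: (1, 9, 0, 0, 1)

Grouping the 9 weights by Ā_13-representative: 2 linkage classes.

[[1, 2, 6, 9], [3, 4, 5, 7, 8]]


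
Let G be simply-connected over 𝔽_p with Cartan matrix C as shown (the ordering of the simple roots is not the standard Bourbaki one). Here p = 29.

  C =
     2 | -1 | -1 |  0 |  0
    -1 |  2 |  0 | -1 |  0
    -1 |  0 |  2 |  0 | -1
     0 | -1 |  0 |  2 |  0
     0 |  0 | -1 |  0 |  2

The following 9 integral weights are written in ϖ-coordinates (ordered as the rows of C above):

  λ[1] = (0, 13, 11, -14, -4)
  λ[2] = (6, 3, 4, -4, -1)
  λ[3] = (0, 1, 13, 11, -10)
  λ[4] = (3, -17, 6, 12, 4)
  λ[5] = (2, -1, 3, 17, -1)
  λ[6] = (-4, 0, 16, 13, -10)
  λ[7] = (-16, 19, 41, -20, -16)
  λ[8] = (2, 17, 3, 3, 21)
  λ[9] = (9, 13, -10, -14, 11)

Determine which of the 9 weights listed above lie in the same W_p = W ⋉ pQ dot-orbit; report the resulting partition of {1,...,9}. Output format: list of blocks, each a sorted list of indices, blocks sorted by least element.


Root system A_5: the 5×5 matrix C matches after relabeling.

Alcove-folded reps (p=29, 9 weights, presented ϖ-order):

  1: (1, 1, 9, 13, 3)
  2: (7, 1, 5, 3, 0)
  3: (1, 2, 5, 12, 9)
  4: (7, 1, 5, 3, 0)
  5: (3, 0, 4, 18, 0)
  6: (1, 2, 5, 12, 9)
  7: (1, 1, 9, 13, 3)
  8: (3, 0, 4, 18, 0)
  9: (1, 1, 9, 13, 3)

4 distinct reps among the 9 weights ⇒ 4 W_29-linkage classes:

[[1, 7, 9], [2, 4], [3, 6], [5, 8]]


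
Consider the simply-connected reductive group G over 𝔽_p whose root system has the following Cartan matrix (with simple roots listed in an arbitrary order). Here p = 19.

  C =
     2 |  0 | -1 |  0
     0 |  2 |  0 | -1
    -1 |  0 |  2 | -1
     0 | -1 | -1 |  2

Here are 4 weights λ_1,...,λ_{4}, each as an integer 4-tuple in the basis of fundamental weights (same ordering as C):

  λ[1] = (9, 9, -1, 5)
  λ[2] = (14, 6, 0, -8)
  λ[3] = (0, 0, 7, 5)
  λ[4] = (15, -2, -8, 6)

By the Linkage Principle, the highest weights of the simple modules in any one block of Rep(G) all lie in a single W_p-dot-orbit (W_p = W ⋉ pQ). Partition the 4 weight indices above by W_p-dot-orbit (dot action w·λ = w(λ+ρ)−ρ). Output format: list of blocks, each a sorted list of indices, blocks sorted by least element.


Root system A_4: the 4×4 matrix C matches after relabeling.

Ā_19 reps of the 4 weights (A_4, coords as presented):

  λ_1 → (3, 3, 0, 6)
  λ_2 → (9, 0, 6, 1)
  λ_3 → (1, 1, 8, 6)
  λ_4 → (9, 0, 6, 1)

These 4 weights hit 3 W_19-dot-orbits; sizes (1, 2, 1):

[[1], [2, 4], [3]]


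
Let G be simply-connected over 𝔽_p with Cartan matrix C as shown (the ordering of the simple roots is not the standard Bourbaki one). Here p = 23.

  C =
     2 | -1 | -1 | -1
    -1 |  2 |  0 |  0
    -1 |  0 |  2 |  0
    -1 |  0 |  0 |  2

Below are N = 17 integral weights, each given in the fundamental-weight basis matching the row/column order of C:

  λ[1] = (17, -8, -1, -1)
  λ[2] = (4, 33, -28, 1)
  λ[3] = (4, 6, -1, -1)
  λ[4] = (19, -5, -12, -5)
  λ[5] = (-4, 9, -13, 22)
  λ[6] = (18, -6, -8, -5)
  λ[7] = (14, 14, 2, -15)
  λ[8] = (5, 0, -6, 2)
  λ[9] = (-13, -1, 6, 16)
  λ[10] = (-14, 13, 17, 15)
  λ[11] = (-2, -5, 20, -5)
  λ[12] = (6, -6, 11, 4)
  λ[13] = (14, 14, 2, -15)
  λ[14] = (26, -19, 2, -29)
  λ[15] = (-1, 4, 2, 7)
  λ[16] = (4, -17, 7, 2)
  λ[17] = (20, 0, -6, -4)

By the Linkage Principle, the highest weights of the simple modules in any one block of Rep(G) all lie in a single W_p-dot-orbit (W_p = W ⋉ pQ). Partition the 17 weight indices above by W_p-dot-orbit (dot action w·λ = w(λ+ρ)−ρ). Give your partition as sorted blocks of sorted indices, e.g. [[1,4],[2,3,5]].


D_4 Cartan matrix, 4 simple roots permuted; ρ=(1,1,1,1).

Ā_23 reps of the 17 weights (D_4, coords as presented):

  λ_1 → (5, 7, 0, 0)
  λ_2 → (1, 4, 11, 4)
  λ_3 → (5, 7, 0, 0)
  λ_4 → (1, 4, 11, 4)
  λ_5 → (0, 5, 3, 8)
  λ_6 → (3, 5, 7, 4)
  λ_7 → (3, 5, 7, 4)
  λ_8 → (1, 1, 5, 3)
  λ_9 → (5, 7, 0, 0)
  λ_10 → (1, 1, 5, 3)
  λ_11 → (1, 4, 11, 4)
  λ_12 → (1, 4, 11, 4)
  λ_13 → (3, 5, 7, 4)
  λ_14 → (1, 4, 11, 4)
  λ_15 → (0, 5, 3, 8)
  λ_16 → (0, 5, 3, 8)
  λ_17 → (1, 1, 5, 3)

Grouping the 17 weights by Ā_23-representative: 5 linkage classes.

[[1, 3, 9], [2, 4, 11, 12, 14], [5, 15, 16], [6, 7, 13], [8, 10, 17]]


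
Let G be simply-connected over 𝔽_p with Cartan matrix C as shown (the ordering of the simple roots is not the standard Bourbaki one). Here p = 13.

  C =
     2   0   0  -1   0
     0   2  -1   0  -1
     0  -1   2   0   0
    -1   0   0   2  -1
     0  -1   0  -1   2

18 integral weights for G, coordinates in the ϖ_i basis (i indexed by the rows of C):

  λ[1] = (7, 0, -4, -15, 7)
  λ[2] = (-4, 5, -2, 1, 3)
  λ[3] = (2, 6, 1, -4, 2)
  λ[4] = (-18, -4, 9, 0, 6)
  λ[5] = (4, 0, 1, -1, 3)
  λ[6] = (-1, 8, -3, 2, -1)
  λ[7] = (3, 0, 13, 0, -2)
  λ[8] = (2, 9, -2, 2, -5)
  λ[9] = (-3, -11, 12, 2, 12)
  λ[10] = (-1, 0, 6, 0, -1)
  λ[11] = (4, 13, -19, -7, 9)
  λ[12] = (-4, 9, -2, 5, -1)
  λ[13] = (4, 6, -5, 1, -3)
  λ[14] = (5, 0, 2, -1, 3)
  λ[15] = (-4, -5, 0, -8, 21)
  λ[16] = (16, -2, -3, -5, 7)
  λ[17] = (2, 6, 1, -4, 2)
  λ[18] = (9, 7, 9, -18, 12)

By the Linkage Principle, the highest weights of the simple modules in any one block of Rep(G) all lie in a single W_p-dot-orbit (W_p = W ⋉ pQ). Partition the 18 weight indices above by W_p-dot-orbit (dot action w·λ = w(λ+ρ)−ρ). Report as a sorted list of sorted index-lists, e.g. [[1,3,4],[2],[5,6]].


Dynkin diagram of C (from the 8 off-diagonal −1 entries): A_5.

Ā_13 reps of the 18 weights (A_5, coords as presented):

    [1] (5, 1, 4, 0, 2)
    [2] (2, 5, 1, 1, 3)
    [3] (0, 7, 2, 3, 0)
    [4] (2, 5, 1, 1, 3)
    [5] (5, 1, 2, 0, 4)
    [6] (0, 7, 2, 3, 0)
    [7] (0, 1, 7, 1, 0)
    [8] (2, 5, 1, 1, 3)
    [9] (0, 7, 2, 3, 0)
    [10] (0, 1, 7, 1, 0)
    [11] (5, 1, 2, 0, 4)
    [12] (0, 7, 2, 3, 0)
    [13] (5, 1, 4, 0, 2)
    [14] (5, 1, 2, 0, 4)
    [15] (2, 5, 1, 1, 3)
    [16] (5, 1, 2, 0, 4)
    [17] (0, 7, 2, 3, 0)
    [18] (5, 1, 2, 0, 4)

Grouping the 18 weights by Ā_13-representative: 5 linkage classes.

[[1, 13], [2, 4, 8, 15], [3, 6, 9, 12, 17], [5, 11, 14, 16, 18], [7, 10]]


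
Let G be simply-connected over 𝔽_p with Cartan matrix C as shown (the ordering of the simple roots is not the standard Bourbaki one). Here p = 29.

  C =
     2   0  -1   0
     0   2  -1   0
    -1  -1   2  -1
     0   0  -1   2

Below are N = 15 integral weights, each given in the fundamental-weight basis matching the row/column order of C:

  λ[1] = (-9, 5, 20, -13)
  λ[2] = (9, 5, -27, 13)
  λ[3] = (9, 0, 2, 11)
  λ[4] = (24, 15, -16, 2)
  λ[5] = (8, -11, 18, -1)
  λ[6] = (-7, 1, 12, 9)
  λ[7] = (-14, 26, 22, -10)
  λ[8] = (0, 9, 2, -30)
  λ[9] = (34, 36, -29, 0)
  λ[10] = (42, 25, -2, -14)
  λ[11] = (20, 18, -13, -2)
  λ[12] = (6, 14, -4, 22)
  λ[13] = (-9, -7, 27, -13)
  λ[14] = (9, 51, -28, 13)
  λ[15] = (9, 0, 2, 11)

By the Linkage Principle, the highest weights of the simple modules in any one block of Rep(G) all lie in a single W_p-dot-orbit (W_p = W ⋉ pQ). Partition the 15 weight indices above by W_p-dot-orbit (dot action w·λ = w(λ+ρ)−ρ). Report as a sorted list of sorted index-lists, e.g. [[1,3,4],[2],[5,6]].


Dynkin diagram of C (from the 6 off-diagonal −1 entries): D_4.

λ_j+ρ reflected into Ā_29 (⟨·,θ^∨⟩≤29); 4-tuples as given:

    λ_1+ρ ↦ (8, 6, 1, 12)
    λ_2+ρ ↦ (6, 2, 4, 10)
    λ_3+ρ ↦ (10, 1, 3, 12)
    λ_4+ρ ↦ (10, 1, 3, 12)
    λ_5+ρ ↦ (9, 10, 1, 0)
    λ_6+ρ ↦ (6, 2, 4, 10)
    λ_7+ρ ↦ (8, 6, 1, 12)
    λ_8+ρ ↦ (10, 1, 3, 12)
    λ_9+ρ ↦ (8, 6, 1, 12)
    λ_10+ρ ↦ (10, 1, 3, 12)
    λ_11+ρ ↦ (8, 6, 1, 12)
    λ_12+ρ ↦ (6, 2, 4, 10)
    λ_13+ρ ↦ (8, 6, 1, 12)
    λ_14+ρ ↦ (6, 2, 4, 10)
    λ_15+ρ ↦ (10, 1, 3, 12)

4 distinct reps among the 15 weights ⇒ 4 W_29-linkage classes:

[[1, 7, 9, 11, 13], [2, 6, 12, 14], [3, 4, 8, 10, 15], [5]]


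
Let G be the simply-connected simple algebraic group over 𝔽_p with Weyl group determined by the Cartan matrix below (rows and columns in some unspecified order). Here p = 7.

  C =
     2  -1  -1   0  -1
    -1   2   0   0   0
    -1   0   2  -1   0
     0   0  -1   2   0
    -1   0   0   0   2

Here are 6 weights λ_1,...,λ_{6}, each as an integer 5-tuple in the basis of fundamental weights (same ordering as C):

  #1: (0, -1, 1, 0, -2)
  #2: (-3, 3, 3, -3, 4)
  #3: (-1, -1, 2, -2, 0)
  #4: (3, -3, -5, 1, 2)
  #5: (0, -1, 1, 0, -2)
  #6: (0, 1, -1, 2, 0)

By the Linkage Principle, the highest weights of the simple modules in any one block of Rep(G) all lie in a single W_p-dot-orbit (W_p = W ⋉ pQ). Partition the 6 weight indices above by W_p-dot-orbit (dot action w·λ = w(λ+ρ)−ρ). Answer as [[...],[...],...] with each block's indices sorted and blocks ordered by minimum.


Root system D_5: the 5×5 matrix C matches after relabeling.

Folding the 6 weights λ_j+ρ into Ā_7 (reps in the given 5-coord order):

    λ_1 → (0, 0, 2, 1, 1)
    λ_2 → (2, 0, 0, 2, 1)
    λ_3 → (0, 0, 2, 1, 1)
    λ_4 → (2, 0, 0, 2, 1)
    λ_5 → (0, 0, 2, 1, 1)
    λ_6 → (0, 2, 1, 2, 1)

3 distinct reps among the 6 weights ⇒ 3 W_7-linkage classes:

[[1, 3, 5], [2, 4], [6]]


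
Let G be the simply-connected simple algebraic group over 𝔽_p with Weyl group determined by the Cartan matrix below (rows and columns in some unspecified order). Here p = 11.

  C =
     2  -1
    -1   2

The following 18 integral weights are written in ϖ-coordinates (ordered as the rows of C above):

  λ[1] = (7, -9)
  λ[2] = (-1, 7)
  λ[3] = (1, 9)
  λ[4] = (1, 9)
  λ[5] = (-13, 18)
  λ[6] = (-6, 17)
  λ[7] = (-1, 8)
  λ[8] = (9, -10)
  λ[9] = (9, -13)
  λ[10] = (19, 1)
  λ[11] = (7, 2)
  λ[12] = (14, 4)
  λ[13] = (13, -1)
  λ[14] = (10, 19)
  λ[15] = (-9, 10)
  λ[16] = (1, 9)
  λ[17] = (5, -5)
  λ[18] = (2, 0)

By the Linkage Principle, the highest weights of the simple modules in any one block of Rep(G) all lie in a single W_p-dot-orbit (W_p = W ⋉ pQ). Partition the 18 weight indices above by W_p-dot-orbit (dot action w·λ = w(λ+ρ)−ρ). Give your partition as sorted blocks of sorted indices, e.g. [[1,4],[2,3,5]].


Root system A_2: the 2×2 matrix C matches after relabeling.

λ_j+ρ reflected into Ā_11 (⟨·,θ^∨⟩≤11); 2-tuples as given:

    λ_1 → (0, 8)
    λ_2 → (0, 8)
    λ_3 → (1, 9)
    λ_4 → (1, 9)
    λ_5 → (3, 1)
    λ_6 → (2, 4)
    λ_7 → (0, 9)
    λ_8 → (1, 9)
    λ_9 → (1, 9)
    λ_10 → (0, 9)
    λ_11 → (8, 3)
    λ_12 → (2, 4)
    λ_13 → (8, 3)
    λ_14 → (0, 9)
    λ_15 → (8, 3)
    λ_16 → (1, 9)
    λ_17 → (2, 4)
    λ_18 → (3, 1)

6 distinct reps among the 18 weights ⇒ 6 W_11-linkage classes:

[[1, 2], [3, 4, 8, 9, 16], [5, 18], [6, 12, 17], [7, 10, 14], [11, 13, 15]]


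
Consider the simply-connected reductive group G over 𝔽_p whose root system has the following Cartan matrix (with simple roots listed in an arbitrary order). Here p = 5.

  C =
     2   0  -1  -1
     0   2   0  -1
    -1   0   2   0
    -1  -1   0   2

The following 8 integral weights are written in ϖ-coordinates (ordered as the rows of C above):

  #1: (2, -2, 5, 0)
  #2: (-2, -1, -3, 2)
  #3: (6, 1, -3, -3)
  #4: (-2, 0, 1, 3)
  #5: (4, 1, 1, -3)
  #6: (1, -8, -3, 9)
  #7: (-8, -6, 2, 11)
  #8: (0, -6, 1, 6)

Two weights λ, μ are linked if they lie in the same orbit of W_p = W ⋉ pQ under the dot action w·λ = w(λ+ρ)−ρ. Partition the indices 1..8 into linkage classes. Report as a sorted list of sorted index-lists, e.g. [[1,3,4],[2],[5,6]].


Root system A_4: the 4×4 matrix C matches after relabeling.

Ā_5 reps of the 8 weights (A_4, coords as presented):

  [1] (1, 0, 0, 3);  [2] (2, 0, 1, 0);  [3] (3, 2, 0, 0);  [4] (1, 0, 0, 3);  [5] (3, 2, 0, 0);  [6] (3, 2, 0, 0);  [7] (2, 0, 1, 0);  [8] (2, 0, 1, 0)

These 8 weights hit 3 W_5-dot-orbits; sizes (2, 3, 3):

[[1, 4], [2, 7, 8], [3, 5, 6]]


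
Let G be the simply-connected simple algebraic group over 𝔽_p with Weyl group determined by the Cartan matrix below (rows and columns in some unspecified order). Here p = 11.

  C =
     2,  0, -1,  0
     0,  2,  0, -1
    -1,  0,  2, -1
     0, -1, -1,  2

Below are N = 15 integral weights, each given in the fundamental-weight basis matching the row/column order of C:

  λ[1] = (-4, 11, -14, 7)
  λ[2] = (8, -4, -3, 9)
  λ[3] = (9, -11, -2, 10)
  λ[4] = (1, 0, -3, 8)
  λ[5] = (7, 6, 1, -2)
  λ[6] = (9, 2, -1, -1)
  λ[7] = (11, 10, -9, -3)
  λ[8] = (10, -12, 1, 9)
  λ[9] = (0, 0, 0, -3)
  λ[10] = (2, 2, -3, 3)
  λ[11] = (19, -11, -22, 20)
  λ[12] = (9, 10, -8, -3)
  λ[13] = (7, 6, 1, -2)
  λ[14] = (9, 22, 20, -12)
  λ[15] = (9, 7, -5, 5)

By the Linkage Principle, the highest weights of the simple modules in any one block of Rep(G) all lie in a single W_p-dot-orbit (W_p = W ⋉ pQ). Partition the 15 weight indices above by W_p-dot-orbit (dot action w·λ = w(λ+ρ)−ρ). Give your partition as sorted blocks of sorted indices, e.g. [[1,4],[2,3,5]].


Dynkin diagram of C (from the 6 off-diagonal −1 entries): A_4.

Each λ_j+ρ reduced to Ā_11; 4-tuples below use C's row order:

  λ_1+ρ ↦ (1, 3, 2, 2);  λ_2+ρ ↦ (1, 3, 2, 2);  λ_3+ρ ↦ (0, 1, 1, 0);  λ_4+ρ ↦ (0, 1, 2, 7);  λ_5+ρ ↦ (3, 1, 1, 1);  λ_6+ρ ↦ (8, 1, 0, 0);  λ_7+ρ ↦ (0, 1, 2, 7);  λ_8+ρ ↦ (0, 1, 1, 0);  λ_9+ρ ↦ (0, 1, 1, 0);  λ_10+ρ ↦ (1, 3, 2, 2);  λ_11+ρ ↦ (0, 1, 1, 0);  λ_12+ρ ↦ (0, 1, 2, 7);  λ_13+ρ ↦ (3, 1, 1, 1);  λ_14+ρ ↦ (0, 1, 1, 0);  λ_15+ρ ↦ (3, 1, 1, 1)

Partition of {1..15} into 5 W_11-dot-orbits:

[[1, 2, 10], [3, 8, 9, 11, 14], [4, 7, 12], [5, 13, 15], [6]]


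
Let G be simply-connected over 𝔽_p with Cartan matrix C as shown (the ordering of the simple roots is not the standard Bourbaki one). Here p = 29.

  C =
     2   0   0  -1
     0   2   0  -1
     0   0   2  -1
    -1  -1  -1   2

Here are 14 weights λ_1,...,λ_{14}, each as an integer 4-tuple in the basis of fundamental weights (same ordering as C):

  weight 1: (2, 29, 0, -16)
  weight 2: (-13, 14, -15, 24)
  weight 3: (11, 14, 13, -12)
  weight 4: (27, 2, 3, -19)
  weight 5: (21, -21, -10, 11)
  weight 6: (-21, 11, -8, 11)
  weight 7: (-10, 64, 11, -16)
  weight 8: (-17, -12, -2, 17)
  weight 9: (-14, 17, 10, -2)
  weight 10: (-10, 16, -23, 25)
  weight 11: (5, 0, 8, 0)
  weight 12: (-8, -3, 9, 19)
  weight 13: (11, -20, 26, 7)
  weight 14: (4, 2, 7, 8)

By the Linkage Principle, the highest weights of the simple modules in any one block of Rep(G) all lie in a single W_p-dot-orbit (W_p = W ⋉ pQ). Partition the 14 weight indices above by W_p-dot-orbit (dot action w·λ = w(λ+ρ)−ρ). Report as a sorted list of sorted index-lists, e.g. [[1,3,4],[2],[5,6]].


Cartan matrix: type D_4 (|W|=192); un-permuting the 4 rows.

λ_j+ρ reflected into Ā_29 (⟨·,θ^∨⟩≤29); 4-tuples as given:

  [1] (1, 4, 3, 10);  [2] (1, 4, 3, 10);  [3] (1, 4, 3, 10);  [4] (1, 4, 3, 10);  [5] (5, 3, 8, 4);  [6] (5, 3, 8, 4);  [7] (5, 3, 8, 4);  [8] (6, 1, 9, 1);  [9] (1, 4, 3, 10);  [10] (5, 3, 8, 4);  [11] (6, 1, 9, 1);  [12] (6, 1, 9, 1);  [13] (6, 1, 9, 1);  [14] (5, 3, 8, 4)

Partition of {1..14} into 3 W_29-dot-orbits:

[[1, 2, 3, 4, 9], [5, 6, 7, 10, 14], [8, 11, 12, 13]]


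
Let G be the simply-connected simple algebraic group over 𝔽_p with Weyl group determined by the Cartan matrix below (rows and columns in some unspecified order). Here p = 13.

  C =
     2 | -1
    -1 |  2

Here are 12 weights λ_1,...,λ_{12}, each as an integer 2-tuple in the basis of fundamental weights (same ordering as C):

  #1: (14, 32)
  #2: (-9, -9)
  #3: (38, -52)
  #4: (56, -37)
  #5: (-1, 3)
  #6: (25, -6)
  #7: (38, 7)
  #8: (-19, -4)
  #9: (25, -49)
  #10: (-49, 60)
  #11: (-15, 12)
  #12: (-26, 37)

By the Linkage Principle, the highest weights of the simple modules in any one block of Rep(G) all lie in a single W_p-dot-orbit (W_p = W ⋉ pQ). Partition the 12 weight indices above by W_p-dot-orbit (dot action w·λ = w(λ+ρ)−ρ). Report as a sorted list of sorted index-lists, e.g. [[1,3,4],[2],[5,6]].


Dynkin diagram of C (from the 2 off-diagonal −1 entries): A_2.

Alcove-folded reps (p=13, 12 weights, presented ϖ-order):

  [1] (7, 4) · [2] (5, 5) · [3] (12, 0) · [4] (5, 5) · [5] (0, 4) · [6] (0, 8) · [7] (0, 8) · [8] (5, 5) · [9] (0, 4) · [10] (0, 4) · [11] (12, 0) · [12] (12, 0)

Linkage partition of the 12 weights (5 classes, p=13):

[[1], [2, 4, 8], [3, 11, 12], [5, 9, 10], [6, 7]]


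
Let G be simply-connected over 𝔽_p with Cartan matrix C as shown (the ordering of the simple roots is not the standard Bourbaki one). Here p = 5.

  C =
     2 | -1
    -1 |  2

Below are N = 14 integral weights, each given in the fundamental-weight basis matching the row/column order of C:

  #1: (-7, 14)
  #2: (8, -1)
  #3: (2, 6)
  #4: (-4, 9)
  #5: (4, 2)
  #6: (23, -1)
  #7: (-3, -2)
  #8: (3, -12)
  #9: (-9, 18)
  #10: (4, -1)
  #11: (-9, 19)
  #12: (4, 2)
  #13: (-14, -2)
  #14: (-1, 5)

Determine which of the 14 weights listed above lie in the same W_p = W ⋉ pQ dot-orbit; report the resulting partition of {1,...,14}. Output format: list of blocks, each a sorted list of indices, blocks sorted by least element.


C ↔ A_2 under row/col permutation; |W(A_2)| = 6.

λ_j+ρ reflected into Ā_5 (⟨·,θ^∨⟩≤5); 2-tuples as given:

  1: (1, 4);  2: (1, 4);  3: (2, 0);  4: (2, 0);  5: (2, 0);  6: (1, 4);  7: (1, 2);  8: (1, 1);  9: (1, 1);  10: (5, 0);  11: (2, 0);  12: (2, 0);  13: (1, 1);  14: (1, 4)

These 14 weights hit 5 W_5-dot-orbits; sizes (4, 5, 1, 3, 1):

[[1, 2, 6, 14], [3, 4, 5, 11, 12], [7], [8, 9, 13], [10]]


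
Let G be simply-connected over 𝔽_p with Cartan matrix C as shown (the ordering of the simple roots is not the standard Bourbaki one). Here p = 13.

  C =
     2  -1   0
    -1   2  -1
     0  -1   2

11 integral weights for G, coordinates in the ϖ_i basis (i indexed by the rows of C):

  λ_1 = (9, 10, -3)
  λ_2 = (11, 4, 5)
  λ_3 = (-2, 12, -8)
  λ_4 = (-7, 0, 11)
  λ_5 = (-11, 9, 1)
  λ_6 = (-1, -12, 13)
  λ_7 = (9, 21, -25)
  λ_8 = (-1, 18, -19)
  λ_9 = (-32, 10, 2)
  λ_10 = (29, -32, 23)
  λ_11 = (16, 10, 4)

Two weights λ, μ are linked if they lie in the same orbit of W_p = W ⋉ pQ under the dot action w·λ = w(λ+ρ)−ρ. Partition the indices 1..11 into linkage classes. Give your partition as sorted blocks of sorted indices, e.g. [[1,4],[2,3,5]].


Type A_3, rank 3, |W|=24; reorder rows/cols to standard.

Each λ_j+ρ reduced to Ā_13; 3-tuples below use C's row order:

  λ_1 → (2, 3, 6)
  λ_2 → (2, 1, 4)
  λ_3 → (1, 5, 7)
  λ_4 → (1, 5, 7)
  λ_5 → (10, 0, 2)
  λ_6 → (10, 0, 2)
  λ_7 → (2, 3, 6)
  λ_8 → (1, 5, 7)
  λ_9 → (2, 1, 4)
  λ_10 → (2, 1, 4)
  λ_11 → (2, 3, 6)

Linkage partition of the 11 weights (4 classes, p=13):

[[1, 7, 11], [2, 9, 10], [3, 4, 8], [5, 6]]
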